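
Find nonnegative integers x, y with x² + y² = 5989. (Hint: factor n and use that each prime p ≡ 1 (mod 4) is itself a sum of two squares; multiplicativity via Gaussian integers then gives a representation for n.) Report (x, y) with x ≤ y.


Step 1: Factor n = 5989 = 53 · 113.
Step 2: Check the mod-4 condition on each prime factor: 53 ≡ 1 (mod 4), exponent 1; 113 ≡ 1 (mod 4), exponent 1.
All primes ≡ 3 (mod 4) appear to even exponent (or don't appear), so by the two-squares theorem n IS expressible as a sum of two squares.
Step 3: Build a representation. Here n = 53 · 113 is a product of primes ≡ 1 (mod 4). Each prime p ≡ 1 (mod 4) is itself a sum of two squares; find a² by testing p − a² for a perfect square:
  53: 53 − 1² = 52, 53 − 2² = 49 = 7² ⇒ 53 = 2² + 7².
  113: 113 − 1² = 112, 113 − 2² = 109, 113 − 3² = 104, 113 − 4² = 97, 113 − 5² = 88, 113 − 6² = 77, 113 − 7² = 64 = 8² ⇒ 113 = 7² + 8².
  Combine using the Brahmagupta–Fibonacci identity (a² + b²)(c² + d²) = (ac − bd)² + (ad + bc)² = (ac + bd)² + (ad − bc)²:
  53 · 113 = 5989: from (2² + 7²)(7² + 8²), take (2·7 − 7·8, 2·8 + 7·7) = (14 − 56, 16 + 49) = (-42, 65); dropping signs (only squares matter) gives (42, 65); check 42² + 65² = 1764 + 4225 = 5989 ✓.
Step 4: Order so x ≤ y and verify: 42² + 65² = 1764 + 4225 = 5989 = n. ✓

n = 5989 = 42² + 65² (one valid representation with x ≤ y).


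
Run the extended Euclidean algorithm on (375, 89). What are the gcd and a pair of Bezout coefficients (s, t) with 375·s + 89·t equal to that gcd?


Euclidean algorithm on (375, 89) — divide until remainder is 0:
  375 = 4 · 89 + 19
  89 = 4 · 19 + 13
  19 = 1 · 13 + 6
  13 = 2 · 6 + 1
  6 = 6 · 1 + 0
gcd(375, 89) = 1.
Track Bezout coefficients alongside the remainders: start with r₀ = 375 = a·1 + b·0 (s = 1, t = 0) and r₁ = 89 = a·0 + b·1 (s = 0, t = 1); each new remainder r_{k+1} = r_{k-1} − q_k·r_k inherits s_{k+1} = s_{k-1} − q_k·s_k, t_{k+1} = t_{k-1} − q_k·t_k, so r_k = a·s_k + b·t_k at every step:
  q = 4: r = 19, s = 1 − 4·0 = 1, t = 0 − 4·1 = -4  (check: 375·1 + 89·(-4) = 19)
  q = 4: r = 13, s = 0 − 4·1 = -4, t = 1 − 4·(-4) = 17  (check: 375·(-4) + 89·17 = 13)
  q = 1: r = 6, s = 1 − 1·(-4) = 5, t = -4 − 1·17 = -21  (check: 375·5 + 89·(-21) = 6)
  q = 2: r = 1, s = -4 − 2·5 = -14, t = 17 − 2·(-21) = 59  (check: 375·(-14) + 89·59 = 1)
The row with r = 1 (the gcd) gives the Bezout coefficients s = -14, t = 59.
Result: 375 · (-14) + 89 · (59) = 1.

gcd(375, 89) = 1; s = -14, t = 59 (check: 375·(-14) + 89·59 = 1).


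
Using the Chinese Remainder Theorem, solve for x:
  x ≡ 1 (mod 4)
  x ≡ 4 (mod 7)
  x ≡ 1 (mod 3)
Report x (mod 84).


Moduli 4, 7, 3 are pairwise coprime; by CRT there is a unique solution modulo M = 4 · 7 · 3 = 84.
Solve pairwise, accumulating the modulus:
  Start with x ≡ 1 (mod 4).
  Combine with x ≡ 4 (mod 7): since gcd(4, 7) = 1, we get a unique residue mod 28.
    Write x = 1 + 4·t and substitute into x ≡ 4 (mod 7): 4·t ≡ 4 − 1 = 3 (mod 7).
    The inverse of 4 mod 7 is 2 (since 4·2 = 8 = 1·7 + 1), so t ≡ 2·3 = 6 ≡ 6 (mod 7).
    Then x = 1 + 4·6 = 25, valid modulo lcm(4, 7) = 28: x ≡ 25 (mod 28).
  Combine with x ≡ 1 (mod 3): since gcd(28, 3) = 1, we get a unique residue mod 84.
    Write x = 25 + 28·t and substitute into x ≡ 1 (mod 3): 28·t ≡ 1 − 25 = -24 (mod 3).
    Reduce coefficients mod 3: 1·t ≡ 0 (mod 3).
    So t ≡ 0 (mod 3).
    Then x = 25 + 28·0 = 25, valid modulo lcm(28, 3) = 84: x ≡ 25 (mod 84).
Verify: 25 mod 4 = 1 ✓, 25 mod 7 = 4 ✓, 25 mod 3 = 1 ✓.

x ≡ 25 (mod 84).


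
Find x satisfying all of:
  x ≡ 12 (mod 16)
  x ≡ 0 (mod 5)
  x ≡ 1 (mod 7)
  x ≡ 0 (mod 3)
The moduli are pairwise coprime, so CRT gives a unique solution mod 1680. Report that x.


Product of moduli M = 16 · 5 · 7 · 3 = 1680.
Merge one congruence at a time:
  Start: x ≡ 12 (mod 16).
  Combine with x ≡ 0 (mod 5); new modulus lcm = 80.
    Write x = 12 + 16·t and substitute into x ≡ 0 (mod 5): 16·t ≡ 0 − 12 = -12 (mod 5).
    Reduce coefficients mod 5: 1·t ≡ 3 (mod 5).
    So t ≡ 3 (mod 5).
    Then x = 12 + 16·3 = 60, valid modulo lcm(16, 5) = 80: x ≡ 60 (mod 80).
  Combine with x ≡ 1 (mod 7); new modulus lcm = 560.
    Write x = 60 + 80·t and substitute into x ≡ 1 (mod 7): 80·t ≡ 1 − 60 = -59 (mod 7).
    Reduce coefficients mod 7: 3·t ≡ 4 (mod 7).
    The inverse of 3 mod 7 is 5 (since 3·5 = 15 = 2·7 + 1), so t ≡ 5·4 = 20 ≡ 6 (mod 7).
    Then x = 60 + 80·6 = 540, valid modulo lcm(80, 7) = 560: x ≡ 540 (mod 560).
  Combine with x ≡ 0 (mod 3); new modulus lcm = 1680.
    Write x = 540 + 560·t and substitute into x ≡ 0 (mod 3): 560·t ≡ 0 − 540 = -540 (mod 3).
    Reduce coefficients mod 3: 2·t ≡ 0 (mod 3).
    The inverse of 2 mod 3 is 2 (since 2·2 = 4 = 1·3 + 1), so t ≡ 2·0 = 0 ≡ 0 (mod 3).
    Then x = 540 + 560·0 = 540, valid modulo lcm(560, 3) = 1680: x ≡ 540 (mod 1680).
Verify against each original: 540 mod 16 = 12, 540 mod 5 = 0, 540 mod 7 = 1, 540 mod 3 = 0.

x ≡ 540 (mod 1680).


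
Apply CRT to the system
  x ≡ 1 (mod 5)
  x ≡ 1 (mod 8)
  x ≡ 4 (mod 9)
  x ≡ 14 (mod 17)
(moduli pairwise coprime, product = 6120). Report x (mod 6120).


Product of moduli M = 5 · 8 · 9 · 17 = 6120.
Merge one congruence at a time:
  Start: x ≡ 1 (mod 5).
  Combine with x ≡ 1 (mod 8); new modulus lcm = 40.
    Write x = 1 + 5·t and substitute into x ≡ 1 (mod 8): 5·t ≡ 1 − 1 = 0 (mod 8).
    The inverse of 5 mod 8 is 5 (since 5·5 = 25 = 3·8 + 1), so t ≡ 5·0 = 0 ≡ 0 (mod 8).
    Then x = 1 + 5·0 = 1, valid modulo lcm(5, 8) = 40: x ≡ 1 (mod 40).
  Combine with x ≡ 4 (mod 9); new modulus lcm = 360.
    Write x = 1 + 40·t and substitute into x ≡ 4 (mod 9): 40·t ≡ 4 − 1 = 3 (mod 9).
    Reduce coefficients mod 9: 4·t ≡ 3 (mod 9).
    The inverse of 4 mod 9 is 7 (since 4·7 = 28 = 3·9 + 1), so t ≡ 7·3 = 21 ≡ 3 (mod 9).
    Then x = 1 + 40·3 = 121, valid modulo lcm(40, 9) = 360: x ≡ 121 (mod 360).
  Combine with x ≡ 14 (mod 17); new modulus lcm = 6120.
    Write x = 121 + 360·t and substitute into x ≡ 14 (mod 17): 360·t ≡ 14 − 121 = -107 (mod 17).
    Reduce coefficients mod 17: 3·t ≡ 12 (mod 17).
    The inverse of 3 mod 17 is 6 (since 3·6 = 18 = 1·17 + 1), so t ≡ 6·12 = 72 ≡ 4 (mod 17).
    Then x = 121 + 360·4 = 1561, valid modulo lcm(360, 17) = 6120: x ≡ 1561 (mod 6120).
Verify against each original: 1561 mod 5 = 1, 1561 mod 8 = 1, 1561 mod 9 = 4, 1561 mod 17 = 14.

x ≡ 1561 (mod 6120).


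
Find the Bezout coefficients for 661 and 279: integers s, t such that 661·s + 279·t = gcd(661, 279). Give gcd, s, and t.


Euclidean algorithm on (661, 279) — divide until remainder is 0:
  661 = 2 · 279 + 103
  279 = 2 · 103 + 73
  103 = 1 · 73 + 30
  73 = 2 · 30 + 13
  30 = 2 · 13 + 4
  13 = 3 · 4 + 1
  4 = 4 · 1 + 0
gcd(661, 279) = 1.
Track Bezout coefficients alongside the remainders: start with r₀ = 661 = a·1 + b·0 (s = 1, t = 0) and r₁ = 279 = a·0 + b·1 (s = 0, t = 1); each new remainder r_{k+1} = r_{k-1} − q_k·r_k inherits s_{k+1} = s_{k-1} − q_k·s_k, t_{k+1} = t_{k-1} − q_k·t_k, so r_k = a·s_k + b·t_k at every step:
  q = 2: r = 103, s = 1 − 2·0 = 1, t = 0 − 2·1 = -2  (check: 661·1 + 279·(-2) = 103)
  q = 2: r = 73, s = 0 − 2·1 = -2, t = 1 − 2·(-2) = 5  (check: 661·(-2) + 279·5 = 73)
  q = 1: r = 30, s = 1 − 1·(-2) = 3, t = -2 − 1·5 = -7  (check: 661·3 + 279·(-7) = 30)
  q = 2: r = 13, s = -2 − 2·3 = -8, t = 5 − 2·(-7) = 19  (check: 661·(-8) + 279·19 = 13)
  q = 2: r = 4, s = 3 − 2·(-8) = 19, t = -7 − 2·19 = -45  (check: 661·19 + 279·(-45) = 4)
  q = 3: r = 1, s = -8 − 3·19 = -65, t = 19 − 3·(-45) = 154  (check: 661·(-65) + 279·154 = 1)
The row with r = 1 (the gcd) gives the Bezout coefficients s = -65, t = 154.
Result: 661 · (-65) + 279 · (154) = 1.

gcd(661, 279) = 1; s = -65, t = 154 (check: 661·(-65) + 279·154 = 1).


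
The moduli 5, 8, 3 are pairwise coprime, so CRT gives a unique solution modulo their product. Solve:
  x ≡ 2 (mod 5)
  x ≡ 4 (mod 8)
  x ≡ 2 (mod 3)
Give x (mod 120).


Moduli 5, 8, 3 are pairwise coprime; by CRT there is a unique solution modulo M = 5 · 8 · 3 = 120.
Solve pairwise, accumulating the modulus:
  Start with x ≡ 2 (mod 5).
  Combine with x ≡ 4 (mod 8): since gcd(5, 8) = 1, we get a unique residue mod 40.
    Write x = 2 + 5·t and substitute into x ≡ 4 (mod 8): 5·t ≡ 4 − 2 = 2 (mod 8).
    The inverse of 5 mod 8 is 5 (since 5·5 = 25 = 3·8 + 1), so t ≡ 5·2 = 10 ≡ 2 (mod 8).
    Then x = 2 + 5·2 = 12, valid modulo lcm(5, 8) = 40: x ≡ 12 (mod 40).
  Combine with x ≡ 2 (mod 3): since gcd(40, 3) = 1, we get a unique residue mod 120.
    Write x = 12 + 40·t and substitute into x ≡ 2 (mod 3): 40·t ≡ 2 − 12 = -10 (mod 3).
    Reduce coefficients mod 3: 1·t ≡ 2 (mod 3).
    So t ≡ 2 (mod 3).
    Then x = 12 + 40·2 = 92, valid modulo lcm(40, 3) = 120: x ≡ 92 (mod 120).
Verify: 92 mod 5 = 2 ✓, 92 mod 8 = 4 ✓, 92 mod 3 = 2 ✓.

x ≡ 92 (mod 120).


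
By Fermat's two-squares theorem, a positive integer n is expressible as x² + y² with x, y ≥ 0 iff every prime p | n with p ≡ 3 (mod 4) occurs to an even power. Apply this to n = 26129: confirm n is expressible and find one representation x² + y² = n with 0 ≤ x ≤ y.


Step 1: Factor n = 26129 = 17 · 29 · 53.
Step 2: Check the mod-4 condition on each prime factor: 17 ≡ 1 (mod 4), exponent 1; 29 ≡ 1 (mod 4), exponent 1; 53 ≡ 1 (mod 4), exponent 1.
All primes ≡ 3 (mod 4) appear to even exponent (or don't appear), so by the two-squares theorem n IS expressible as a sum of two squares.
Step 3: Build a representation. Here n = 17 · 29 · 53 is a product of primes ≡ 1 (mod 4). Each prime p ≡ 1 (mod 4) is itself a sum of two squares; find a² by testing p − a² for a perfect square:
  17: 17 − 1² = 16 = 4² ⇒ 17 = 1² + 4².
  29: 29 − 1² = 28, 29 − 2² = 25 = 5² ⇒ 29 = 2² + 5².
  53: 53 − 1² = 52, 53 − 2² = 49 = 7² ⇒ 53 = 2² + 7².
  Combine using the Brahmagupta–Fibonacci identity (a² + b²)(c² + d²) = (ac − bd)² + (ad + bc)² = (ac + bd)² + (ad − bc)²:
  17 · 29 = 493: from (1² + 4²)(2² + 5²), take (1·2 − 4·5, 1·5 + 4·2) = (2 − 20, 5 + 8) = (-18, 13); dropping signs (only squares matter) gives (18, 13); check 18² + 13² = 324 + 169 = 493 ✓.
  493 · 53 = 26129: from (18² + 13²)(2² + 7²), take (18·2 − 13·7, 18·7 + 13·2) = (36 − 91, 126 + 26) = (-55, 152); dropping signs (only squares matter) gives (55, 152); check 55² + 152² = 3025 + 23104 = 26129 ✓.
Step 4: Order so x ≤ y and verify: 55² + 152² = 3025 + 23104 = 26129 = n. ✓

n = 26129 = 55² + 152² (one valid representation with x ≤ y).


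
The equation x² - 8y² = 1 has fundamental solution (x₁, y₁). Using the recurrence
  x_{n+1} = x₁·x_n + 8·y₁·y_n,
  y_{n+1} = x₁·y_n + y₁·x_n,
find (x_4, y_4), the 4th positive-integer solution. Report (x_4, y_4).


Step 1: Find the fundamental solution (x₁, y₁) of x² - 8y² = 1.
  Expand √8 as a continued fraction. a₀ = ⌊√8⌋ = 2; iterate m_{k+1} = d_k·a_k − m_k, d_{k+1} = (8 − m_{k+1}²)/d_k, a_{k+1} = ⌊(a₀ + m_{k+1})/d_{k+1}⌋ (starting m₀ = 0, d₀ = 1), with convergents p_k = a_k·p_{k-1} + p_{k-2}, q_k = a_k·q_{k-1} + q_{k-2} (p₋₁ = 1, q₋₁ = 0):
  k = 0: a₀ = 2; p₀/q₀ = 2/1; p₀² − 8·q₀² = 4 − 8 = -4.
  k = 1: m = 2, d = 4, a = ⌊(2 + 2)/4⌋ = 1; p/q = (1·2 + 1)/(1·1 + 0) = 3/1; p² − 8·q² = 9 − 8 = 1.
  The first convergent with p² − 8·q² = 1 gives the fundamental solution (x₁, y₁) = (3, 1).
Step 2: Apply the recurrence (x_{n+1}, y_{n+1}) = (x₁x_n + 8y₁y_n, x₁y_n + y₁x_n) repeatedly.
  From (x_1, y_1) = (3, 1): x_2 = 3·3 + 8·1·1 = 17; y_2 = 3·1 + 1·3 = 6.
  From (x_2, y_2) = (17, 6): x_3 = 3·17 + 8·1·6 = 99; y_3 = 3·6 + 1·17 = 35.
  From (x_3, y_3) = (99, 35): x_4 = 3·99 + 8·1·35 = 577; y_4 = 3·35 + 1·99 = 204.
Step 3: Verify x_4² - 8·y_4² = 332929 - 332928 = 1 (should be 1). ✓

(x_1, y_1) = (3, 1); (x_4, y_4) = (577, 204).


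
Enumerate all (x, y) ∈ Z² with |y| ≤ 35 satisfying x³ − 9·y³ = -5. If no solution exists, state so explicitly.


The equation is x³ - 9y³ = -5. For fixed y, x³ = 9·y³ − 5, so a solution requires the RHS to be a perfect cube.
Strategy: iterate y from -35 to 35, compute RHS = 9·y³ − 5, and check whether it is a (positive or negative) perfect cube.
Check small values of y:
  y = 0: RHS = -5 is not a perfect cube.
  y = 1: RHS = 4 is not a perfect cube.
  y = -1: RHS = -14 is not a perfect cube.
  y = 2: RHS = 67 is not a perfect cube.
  y = -2: RHS = -77 is not a perfect cube.
  y = 3: RHS = 238 is not a perfect cube.
  y = -3: RHS = -248 is not a perfect cube.
Continuing the search up to |y| = 35 finds no solutions either.
No (x, y) in the scanned range satisfies the equation.

No integer solutions with |y| ≤ 35.


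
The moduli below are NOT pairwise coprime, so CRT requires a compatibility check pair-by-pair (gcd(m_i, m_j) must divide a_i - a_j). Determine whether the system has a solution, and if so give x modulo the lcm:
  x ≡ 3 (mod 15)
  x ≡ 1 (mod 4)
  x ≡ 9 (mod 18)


Moduli 15, 4, 18 are not pairwise coprime, so CRT works modulo lcm(m_i) when all pairwise compatibility conditions hold.
Pairwise compatibility: gcd(m_i, m_j) must divide a_i - a_j for every pair.
Merge one congruence at a time:
  Start: x ≡ 3 (mod 15).
  Combine with x ≡ 1 (mod 4): gcd(15, 4) = 1; 1 - 3 = -2, which IS divisible by 1, so compatible.
    Write x = 3 + 15·t and substitute into x ≡ 1 (mod 4): 15·t ≡ 1 − 3 = -2 (mod 4).
    Reduce coefficients mod 4: 3·t ≡ 2 (mod 4).
    The inverse of 3 mod 4 is 3 (since 3·3 = 9 = 2·4 + 1), so t ≡ 3·2 = 6 ≡ 2 (mod 4).
    Then x = 3 + 15·2 = 33, valid modulo lcm(15, 4) = 60: x ≡ 33 (mod 60).
  Combine with x ≡ 9 (mod 18): gcd(60, 18) = 6; 9 - 33 = -24, which IS divisible by 6, so compatible.
    Write x = 33 + 60·t and substitute into x ≡ 9 (mod 18): 60·t ≡ 9 − 33 = -24 (mod 18).
    Divide the congruence (and modulus) by g = 6: 10·t ≡ -4 (mod 3).
    Reduce coefficients mod 3: 1·t ≡ 2 (mod 3).
    So t ≡ 2 (mod 3).
    Then x = 33 + 60·2 = 153, valid modulo lcm(60, 18) = 180: x ≡ 153 (mod 180).
Verify: 153 mod 15 = 3, 153 mod 4 = 1, 153 mod 18 = 9.

x ≡ 153 (mod 180).


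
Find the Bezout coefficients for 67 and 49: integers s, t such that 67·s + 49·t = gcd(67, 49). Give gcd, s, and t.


Euclidean algorithm on (67, 49) — divide until remainder is 0:
  67 = 1 · 49 + 18
  49 = 2 · 18 + 13
  18 = 1 · 13 + 5
  13 = 2 · 5 + 3
  5 = 1 · 3 + 2
  3 = 1 · 2 + 1
  2 = 2 · 1 + 0
gcd(67, 49) = 1.
Track Bezout coefficients alongside the remainders: start with r₀ = 67 = a·1 + b·0 (s = 1, t = 0) and r₁ = 49 = a·0 + b·1 (s = 0, t = 1); each new remainder r_{k+1} = r_{k-1} − q_k·r_k inherits s_{k+1} = s_{k-1} − q_k·s_k, t_{k+1} = t_{k-1} − q_k·t_k, so r_k = a·s_k + b·t_k at every step:
  q = 1: r = 18, s = 1 − 1·0 = 1, t = 0 − 1·1 = -1  (check: 67·1 + 49·(-1) = 18)
  q = 2: r = 13, s = 0 − 2·1 = -2, t = 1 − 2·(-1) = 3  (check: 67·(-2) + 49·3 = 13)
  q = 1: r = 5, s = 1 − 1·(-2) = 3, t = -1 − 1·3 = -4  (check: 67·3 + 49·(-4) = 5)
  q = 2: r = 3, s = -2 − 2·3 = -8, t = 3 − 2·(-4) = 11  (check: 67·(-8) + 49·11 = 3)
  q = 1: r = 2, s = 3 − 1·(-8) = 11, t = -4 − 1·11 = -15  (check: 67·11 + 49·(-15) = 2)
  q = 1: r = 1, s = -8 − 1·11 = -19, t = 11 − 1·(-15) = 26  (check: 67·(-19) + 49·26 = 1)
The row with r = 1 (the gcd) gives the Bezout coefficients s = -19, t = 26.
Result: 67 · (-19) + 49 · (26) = 1.

gcd(67, 49) = 1; s = -19, t = 26 (check: 67·(-19) + 49·26 = 1).


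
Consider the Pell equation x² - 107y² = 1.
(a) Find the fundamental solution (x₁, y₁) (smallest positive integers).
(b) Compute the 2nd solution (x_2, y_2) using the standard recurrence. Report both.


Step 1: Find the fundamental solution (x₁, y₁) of x² - 107y² = 1.
  Expand √107 as a continued fraction. a₀ = ⌊√107⌋ = 10; iterate m_{k+1} = d_k·a_k − m_k, d_{k+1} = (107 − m_{k+1}²)/d_k, a_{k+1} = ⌊(a₀ + m_{k+1})/d_{k+1}⌋ (starting m₀ = 0, d₀ = 1), with convergents p_k = a_k·p_{k-1} + p_{k-2}, q_k = a_k·q_{k-1} + q_{k-2} (p₋₁ = 1, q₋₁ = 0):
  k = 0: a₀ = 10; p₀/q₀ = 10/1; p₀² − 107·q₀² = 100 − 107 = -7.
  k = 1: m = 10, d = 7, a = ⌊(10 + 10)/7⌋ = 2; p/q = (2·10 + 1)/(2·1 + 0) = 21/2; p² − 107·q² = 441 − 428 = 13.
  k = 2: m = 4, d = 13, a = ⌊(10 + 4)/13⌋ = 1; p/q = (1·21 + 10)/(1·2 + 1) = 31/3; p² − 107·q² = 961 − 963 = -2.
  k = 3: m = 9, d = 2, a = ⌊(10 + 9)/2⌋ = 9; p/q = (9·31 + 21)/(9·3 + 2) = 300/29; p² − 107·q² = 90000 − 89987 = 13.
  k = 4: m = 9, d = 13, a = ⌊(10 + 9)/13⌋ = 1; p/q = (1·300 + 31)/(1·29 + 3) = 331/32; p² − 107·q² = 109561 − 109568 = -7.
  k = 5: m = 4, d = 7, a = ⌊(10 + 4)/7⌋ = 2; p/q = (2·331 + 300)/(2·32 + 29) = 962/93; p² − 107·q² = 925444 − 925443 = 1.
  The first convergent with p² − 107·q² = 1 gives the fundamental solution (x₁, y₁) = (962, 93).
Step 2: Apply the recurrence (x_{n+1}, y_{n+1}) = (x₁x_n + 107y₁y_n, x₁y_n + y₁x_n) repeatedly.
  From (x_1, y_1) = (962, 93): x_2 = 962·962 + 107·93·93 = 1850887; y_2 = 962·93 + 93·962 = 178932.
Step 3: Verify x_2² - 107·y_2² = 3425782686769 - 3425782686768 = 1 (should be 1). ✓

(x_1, y_1) = (962, 93); (x_2, y_2) = (1850887, 178932).


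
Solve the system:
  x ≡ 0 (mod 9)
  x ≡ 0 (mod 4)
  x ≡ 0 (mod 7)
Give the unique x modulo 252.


Moduli 9, 4, 7 are pairwise coprime; by CRT there is a unique solution modulo M = 9 · 4 · 7 = 252.
Solve pairwise, accumulating the modulus:
  Start with x ≡ 0 (mod 9).
  Combine with x ≡ 0 (mod 4): since gcd(9, 4) = 1, we get a unique residue mod 36.
    Write x = 0 + 9·t and substitute into x ≡ 0 (mod 4): 9·t ≡ 0 − 0 = 0 (mod 4).
    Reduce coefficients mod 4: 1·t ≡ 0 (mod 4).
    So t ≡ 0 (mod 4).
    Then x = 0 + 9·0 = 0, valid modulo lcm(9, 4) = 36: x ≡ 0 (mod 36).
  Combine with x ≡ 0 (mod 7): since gcd(36, 7) = 1, we get a unique residue mod 252.
    Write x = 0 + 36·t and substitute into x ≡ 0 (mod 7): 36·t ≡ 0 − 0 = 0 (mod 7).
    Reduce coefficients mod 7: 1·t ≡ 0 (mod 7).
    So t ≡ 0 (mod 7).
    Then x = 0 + 36·0 = 0, valid modulo lcm(36, 7) = 252: x ≡ 0 (mod 252).
Verify: 0 mod 9 = 0 ✓, 0 mod 4 = 0 ✓, 0 mod 7 = 0 ✓.

x ≡ 0 (mod 252).


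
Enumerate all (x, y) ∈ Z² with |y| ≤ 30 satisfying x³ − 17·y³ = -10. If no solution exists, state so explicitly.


The equation is x³ - 17y³ = -10. For fixed y, x³ = 17·y³ − 10, so a solution requires the RHS to be a perfect cube.
Strategy: iterate y from -30 to 30, compute RHS = 17·y³ − 10, and check whether it is a (positive or negative) perfect cube.
Check small values of y:
  y = 0: RHS = -10 is not a perfect cube.
  y = 1: RHS = 7 is not a perfect cube.
  y = -1: RHS = -27 = (-3)³ ⇒ x = -3 works.
  y = 2: RHS = 126 is not a perfect cube.
  y = -2: RHS = -146 is not a perfect cube.
  y = 3: RHS = 449 is not a perfect cube.
  y = -3: RHS = -469 is not a perfect cube.
Continuing the search up to |y| = 30 finds no further solutions beyond those listed.
Collected solutions: (-3, -1).

Solutions (with |y| ≤ 30): (-3, -1).


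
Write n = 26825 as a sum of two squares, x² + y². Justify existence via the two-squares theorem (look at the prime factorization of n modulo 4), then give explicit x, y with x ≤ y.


Step 1: Factor n = 26825 = 5^2 · 29 · 37.
Step 2: Check the mod-4 condition on each prime factor: 5 ≡ 1 (mod 4), exponent 2; 29 ≡ 1 (mod 4), exponent 1; 37 ≡ 1 (mod 4), exponent 1.
All primes ≡ 3 (mod 4) appear to even exponent (or don't appear), so by the two-squares theorem n IS expressible as a sum of two squares.
Step 3: Build a representation. Group n = k² · m with k = 5 and m = 29 · 37 = 1073 (a product of primes ≡ 1 (mod 4)); a representation of m scales to one of n via (k·x)² + (k·y)² = k²(x² + y²). Each prime p ≡ 1 (mod 4) is itself a sum of two squares; find a² by testing p − a² for a perfect square:
  29: 29 − 1² = 28, 29 − 2² = 25 = 5² ⇒ 29 = 2² + 5².
  37: 37 − 1² = 36 = 6² ⇒ 37 = 1² + 6².
  Combine using the Brahmagupta–Fibonacci identity (a² + b²)(c² + d²) = (ac − bd)² + (ad + bc)² = (ac + bd)² + (ad − bc)²:
  29 · 37 = 1073: from (2² + 5²)(1² + 6²), take (2·1 − 5·6, 2·6 + 5·1) = (2 − 30, 12 + 5) = (-28, 17); dropping signs (only squares matter) gives (28, 17); check 28² + 17² = 784 + 289 = 1073 ✓.
  Scale by k = 5: (5·28, 5·17) = (140, 85).
Step 4: Order so x ≤ y and verify: 85² + 140² = 7225 + 19600 = 26825 = n. ✓

n = 26825 = 85² + 140² (one valid representation with x ≤ y).


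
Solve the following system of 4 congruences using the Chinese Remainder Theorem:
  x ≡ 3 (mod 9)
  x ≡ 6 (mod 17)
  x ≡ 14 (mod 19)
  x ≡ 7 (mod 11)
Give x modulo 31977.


Product of moduli M = 9 · 17 · 19 · 11 = 31977.
Merge one congruence at a time:
  Start: x ≡ 3 (mod 9).
  Combine with x ≡ 6 (mod 17); new modulus lcm = 153.
    Write x = 3 + 9·t and substitute into x ≡ 6 (mod 17): 9·t ≡ 6 − 3 = 3 (mod 17).
    The inverse of 9 mod 17 is 2 (since 9·2 = 18 = 1·17 + 1), so t ≡ 2·3 = 6 ≡ 6 (mod 17).
    Then x = 3 + 9·6 = 57, valid modulo lcm(9, 17) = 153: x ≡ 57 (mod 153).
  Combine with x ≡ 14 (mod 19); new modulus lcm = 2907.
    Write x = 57 + 153·t and substitute into x ≡ 14 (mod 19): 153·t ≡ 14 − 57 = -43 (mod 19).
    Reduce coefficients mod 19: 1·t ≡ 14 (mod 19).
    So t ≡ 14 (mod 19).
    Then x = 57 + 153·14 = 2199, valid modulo lcm(153, 19) = 2907: x ≡ 2199 (mod 2907).
  Combine with x ≡ 7 (mod 11); new modulus lcm = 31977.
    Write x = 2199 + 2907·t and substitute into x ≡ 7 (mod 11): 2907·t ≡ 7 − 2199 = -2192 (mod 11).
    Reduce coefficients mod 11: 3·t ≡ 8 (mod 11).
    The inverse of 3 mod 11 is 4 (since 3·4 = 12 = 1·11 + 1), so t ≡ 4·8 = 32 ≡ 10 (mod 11).
    Then x = 2199 + 2907·10 = 31269, valid modulo lcm(2907, 11) = 31977: x ≡ 31269 (mod 31977).
Verify against each original: 31269 mod 9 = 3, 31269 mod 17 = 6, 31269 mod 19 = 14, 31269 mod 11 = 7.

x ≡ 31269 (mod 31977).


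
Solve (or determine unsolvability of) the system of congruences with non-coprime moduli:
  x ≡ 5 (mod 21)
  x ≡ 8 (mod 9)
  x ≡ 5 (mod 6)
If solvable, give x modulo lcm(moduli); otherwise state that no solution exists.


Moduli 21, 9, 6 are not pairwise coprime, so CRT works modulo lcm(m_i) when all pairwise compatibility conditions hold.
Pairwise compatibility: gcd(m_i, m_j) must divide a_i - a_j for every pair.
Merge one congruence at a time:
  Start: x ≡ 5 (mod 21).
  Combine with x ≡ 8 (mod 9): gcd(21, 9) = 3; 8 - 5 = 3, which IS divisible by 3, so compatible.
    Write x = 5 + 21·t and substitute into x ≡ 8 (mod 9): 21·t ≡ 8 − 5 = 3 (mod 9).
    Divide the congruence (and modulus) by g = 3: 7·t ≡ 1 (mod 3).
    Reduce coefficients mod 3: 1·t ≡ 1 (mod 3).
    So t ≡ 1 (mod 3).
    Then x = 5 + 21·1 = 26, valid modulo lcm(21, 9) = 63: x ≡ 26 (mod 63).
  Combine with x ≡ 5 (mod 6): gcd(63, 6) = 3; 5 - 26 = -21, which IS divisible by 3, so compatible.
    Write x = 26 + 63·t and substitute into x ≡ 5 (mod 6): 63·t ≡ 5 − 26 = -21 (mod 6).
    Divide the congruence (and modulus) by g = 3: 21·t ≡ -7 (mod 2).
    Reduce coefficients mod 2: 1·t ≡ 1 (mod 2).
    So t ≡ 1 (mod 2).
    Then x = 26 + 63·1 = 89, valid modulo lcm(63, 6) = 126: x ≡ 89 (mod 126).
Verify: 89 mod 21 = 5, 89 mod 9 = 8, 89 mod 6 = 5.

x ≡ 89 (mod 126).


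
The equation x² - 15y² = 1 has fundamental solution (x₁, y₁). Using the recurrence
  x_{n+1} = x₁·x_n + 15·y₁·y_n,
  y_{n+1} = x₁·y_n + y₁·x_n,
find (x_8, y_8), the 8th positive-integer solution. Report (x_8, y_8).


Step 1: Find the fundamental solution (x₁, y₁) of x² - 15y² = 1.
  Expand √15 as a continued fraction. a₀ = ⌊√15⌋ = 3; iterate m_{k+1} = d_k·a_k − m_k, d_{k+1} = (15 − m_{k+1}²)/d_k, a_{k+1} = ⌊(a₀ + m_{k+1})/d_{k+1}⌋ (starting m₀ = 0, d₀ = 1), with convergents p_k = a_k·p_{k-1} + p_{k-2}, q_k = a_k·q_{k-1} + q_{k-2} (p₋₁ = 1, q₋₁ = 0):
  k = 0: a₀ = 3; p₀/q₀ = 3/1; p₀² − 15·q₀² = 9 − 15 = -6.
  k = 1: m = 3, d = 6, a = ⌊(3 + 3)/6⌋ = 1; p/q = (1·3 + 1)/(1·1 + 0) = 4/1; p² − 15·q² = 16 − 15 = 1.
  The first convergent with p² − 15·q² = 1 gives the fundamental solution (x₁, y₁) = (4, 1).
Step 2: Apply the recurrence (x_{n+1}, y_{n+1}) = (x₁x_n + 15y₁y_n, x₁y_n + y₁x_n) repeatedly.
  From (x_1, y_1) = (4, 1): x_2 = 4·4 + 15·1·1 = 31; y_2 = 4·1 + 1·4 = 8.
  From (x_2, y_2) = (31, 8): x_3 = 4·31 + 15·1·8 = 244; y_3 = 4·8 + 1·31 = 63.
  From (x_3, y_3) = (244, 63): x_4 = 4·244 + 15·1·63 = 1921; y_4 = 4·63 + 1·244 = 496.
  From (x_4, y_4) = (1921, 496): x_5 = 4·1921 + 15·1·496 = 15124; y_5 = 4·496 + 1·1921 = 3905.
  From (x_5, y_5) = (15124, 3905): x_6 = 4·15124 + 15·1·3905 = 119071; y_6 = 4·3905 + 1·15124 = 30744.
  From (x_6, y_6) = (119071, 30744): x_7 = 4·119071 + 15·1·30744 = 937444; y_7 = 4·30744 + 1·119071 = 242047.
  From (x_7, y_7) = (937444, 242047): x_8 = 4·937444 + 15·1·242047 = 7380481; y_8 = 4·242047 + 1·937444 = 1905632.
Step 3: Verify x_8² - 15·y_8² = 54471499791361 - 54471499791360 = 1 (should be 1). ✓

(x_1, y_1) = (4, 1); (x_8, y_8) = (7380481, 1905632).


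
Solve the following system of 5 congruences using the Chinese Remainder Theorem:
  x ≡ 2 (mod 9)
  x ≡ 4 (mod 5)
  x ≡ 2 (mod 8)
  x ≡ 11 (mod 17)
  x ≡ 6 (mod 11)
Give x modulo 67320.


Product of moduli M = 9 · 5 · 8 · 17 · 11 = 67320.
Merge one congruence at a time:
  Start: x ≡ 2 (mod 9).
  Combine with x ≡ 4 (mod 5); new modulus lcm = 45.
    Write x = 2 + 9·t and substitute into x ≡ 4 (mod 5): 9·t ≡ 4 − 2 = 2 (mod 5).
    Reduce coefficients mod 5: 4·t ≡ 2 (mod 5).
    The inverse of 4 mod 5 is 4 (since 4·4 = 16 = 3·5 + 1), so t ≡ 4·2 = 8 ≡ 3 (mod 5).
    Then x = 2 + 9·3 = 29, valid modulo lcm(9, 5) = 45: x ≡ 29 (mod 45).
  Combine with x ≡ 2 (mod 8); new modulus lcm = 360.
    Write x = 29 + 45·t and substitute into x ≡ 2 (mod 8): 45·t ≡ 2 − 29 = -27 (mod 8).
    Reduce coefficients mod 8: 5·t ≡ 5 (mod 8).
    The inverse of 5 mod 8 is 5 (since 5·5 = 25 = 3·8 + 1), so t ≡ 5·5 = 25 ≡ 1 (mod 8).
    Then x = 29 + 45·1 = 74, valid modulo lcm(45, 8) = 360: x ≡ 74 (mod 360).
  Combine with x ≡ 11 (mod 17); new modulus lcm = 6120.
    Write x = 74 + 360·t and substitute into x ≡ 11 (mod 17): 360·t ≡ 11 − 74 = -63 (mod 17).
    Reduce coefficients mod 17: 3·t ≡ 5 (mod 17).
    The inverse of 3 mod 17 is 6 (since 3·6 = 18 = 1·17 + 1), so t ≡ 6·5 = 30 ≡ 13 (mod 17).
    Then x = 74 + 360·13 = 4754, valid modulo lcm(360, 17) = 6120: x ≡ 4754 (mod 6120).
  Combine with x ≡ 6 (mod 11); new modulus lcm = 67320.
    Write x = 4754 + 6120·t and substitute into x ≡ 6 (mod 11): 6120·t ≡ 6 − 4754 = -4748 (mod 11).
    Reduce coefficients mod 11: 4·t ≡ 4 (mod 11).
    The inverse of 4 mod 11 is 3 (since 4·3 = 12 = 1·11 + 1), so t ≡ 3·4 = 12 ≡ 1 (mod 11).
    Then x = 4754 + 6120·1 = 10874, valid modulo lcm(6120, 11) = 67320: x ≡ 10874 (mod 67320).
Verify against each original: 10874 mod 9 = 2, 10874 mod 5 = 4, 10874 mod 8 = 2, 10874 mod 17 = 11, 10874 mod 11 = 6.

x ≡ 10874 (mod 67320).


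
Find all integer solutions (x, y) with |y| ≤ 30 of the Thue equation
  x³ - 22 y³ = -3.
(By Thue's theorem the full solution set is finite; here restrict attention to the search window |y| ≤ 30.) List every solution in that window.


The equation is x³ - 22y³ = -3. For fixed y, x³ = 22·y³ − 3, so a solution requires the RHS to be a perfect cube.
Strategy: iterate y from -30 to 30, compute RHS = 22·y³ − 3, and check whether it is a (positive or negative) perfect cube.
Check small values of y:
  y = 0: RHS = -3 is not a perfect cube.
  y = 1: RHS = 19 is not a perfect cube.
  y = -1: RHS = -25 is not a perfect cube.
  y = 2: RHS = 173 is not a perfect cube.
  y = -2: RHS = -179 is not a perfect cube.
  y = 3: RHS = 591 is not a perfect cube.
  y = -3: RHS = -597 is not a perfect cube.
Continuing the search up to |y| = 30 finds no solutions either.
No (x, y) in the scanned range satisfies the equation.

No integer solutions with |y| ≤ 30.


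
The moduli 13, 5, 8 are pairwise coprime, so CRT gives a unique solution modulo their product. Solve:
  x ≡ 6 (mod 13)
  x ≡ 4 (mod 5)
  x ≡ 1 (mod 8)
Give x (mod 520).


Moduli 13, 5, 8 are pairwise coprime; by CRT there is a unique solution modulo M = 13 · 5 · 8 = 520.
Solve pairwise, accumulating the modulus:
  Start with x ≡ 6 (mod 13).
  Combine with x ≡ 4 (mod 5): since gcd(13, 5) = 1, we get a unique residue mod 65.
    Write x = 6 + 13·t and substitute into x ≡ 4 (mod 5): 13·t ≡ 4 − 6 = -2 (mod 5).
    Reduce coefficients mod 5: 3·t ≡ 3 (mod 5).
    The inverse of 3 mod 5 is 2 (since 3·2 = 6 = 1·5 + 1), so t ≡ 2·3 = 6 ≡ 1 (mod 5).
    Then x = 6 + 13·1 = 19, valid modulo lcm(13, 5) = 65: x ≡ 19 (mod 65).
  Combine with x ≡ 1 (mod 8): since gcd(65, 8) = 1, we get a unique residue mod 520.
    Write x = 19 + 65·t and substitute into x ≡ 1 (mod 8): 65·t ≡ 1 − 19 = -18 (mod 8).
    Reduce coefficients mod 8: 1·t ≡ 6 (mod 8).
    So t ≡ 6 (mod 8).
    Then x = 19 + 65·6 = 409, valid modulo lcm(65, 8) = 520: x ≡ 409 (mod 520).
Verify: 409 mod 13 = 6 ✓, 409 mod 5 = 4 ✓, 409 mod 8 = 1 ✓.

x ≡ 409 (mod 520).


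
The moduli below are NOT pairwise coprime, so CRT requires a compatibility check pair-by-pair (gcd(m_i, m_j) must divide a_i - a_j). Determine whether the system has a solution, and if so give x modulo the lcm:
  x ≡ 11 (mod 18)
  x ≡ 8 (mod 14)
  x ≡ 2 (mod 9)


Moduli 18, 14, 9 are not pairwise coprime, so CRT works modulo lcm(m_i) when all pairwise compatibility conditions hold.
Pairwise compatibility: gcd(m_i, m_j) must divide a_i - a_j for every pair.
Merge one congruence at a time:
  Start: x ≡ 11 (mod 18).
  Combine with x ≡ 8 (mod 14): gcd(18, 14) = 2, and 8 - 11 = -3 is NOT divisible by 2.
    ⇒ system is inconsistent (no integer solution).

No solution (the system is inconsistent).


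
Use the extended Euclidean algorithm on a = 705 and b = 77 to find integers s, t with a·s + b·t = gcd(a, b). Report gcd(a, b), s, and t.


Euclidean algorithm on (705, 77) — divide until remainder is 0:
  705 = 9 · 77 + 12
  77 = 6 · 12 + 5
  12 = 2 · 5 + 2
  5 = 2 · 2 + 1
  2 = 2 · 1 + 0
gcd(705, 77) = 1.
Track Bezout coefficients alongside the remainders: start with r₀ = 705 = a·1 + b·0 (s = 1, t = 0) and r₁ = 77 = a·0 + b·1 (s = 0, t = 1); each new remainder r_{k+1} = r_{k-1} − q_k·r_k inherits s_{k+1} = s_{k-1} − q_k·s_k, t_{k+1} = t_{k-1} − q_k·t_k, so r_k = a·s_k + b·t_k at every step:
  q = 9: r = 12, s = 1 − 9·0 = 1, t = 0 − 9·1 = -9  (check: 705·1 + 77·(-9) = 12)
  q = 6: r = 5, s = 0 − 6·1 = -6, t = 1 − 6·(-9) = 55  (check: 705·(-6) + 77·55 = 5)
  q = 2: r = 2, s = 1 − 2·(-6) = 13, t = -9 − 2·55 = -119  (check: 705·13 + 77·(-119) = 2)
  q = 2: r = 1, s = -6 − 2·13 = -32, t = 55 − 2·(-119) = 293  (check: 705·(-32) + 77·293 = 1)
The row with r = 1 (the gcd) gives the Bezout coefficients s = -32, t = 293.
Result: 705 · (-32) + 77 · (293) = 1.

gcd(705, 77) = 1; s = -32, t = 293 (check: 705·(-32) + 77·293 = 1).


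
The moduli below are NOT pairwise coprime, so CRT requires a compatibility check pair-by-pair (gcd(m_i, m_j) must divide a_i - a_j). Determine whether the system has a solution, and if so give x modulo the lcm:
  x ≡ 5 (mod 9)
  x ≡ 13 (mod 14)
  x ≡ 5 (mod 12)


Moduli 9, 14, 12 are not pairwise coprime, so CRT works modulo lcm(m_i) when all pairwise compatibility conditions hold.
Pairwise compatibility: gcd(m_i, m_j) must divide a_i - a_j for every pair.
Merge one congruence at a time:
  Start: x ≡ 5 (mod 9).
  Combine with x ≡ 13 (mod 14): gcd(9, 14) = 1; 13 - 5 = 8, which IS divisible by 1, so compatible.
    Write x = 5 + 9·t and substitute into x ≡ 13 (mod 14): 9·t ≡ 13 − 5 = 8 (mod 14).
    The inverse of 9 mod 14 is 11 (since 9·11 = 99 = 7·14 + 1), so t ≡ 11·8 = 88 ≡ 4 (mod 14).
    Then x = 5 + 9·4 = 41, valid modulo lcm(9, 14) = 126: x ≡ 41 (mod 126).
  Combine with x ≡ 5 (mod 12): gcd(126, 12) = 6; 5 - 41 = -36, which IS divisible by 6, so compatible.
    Write x = 41 + 126·t and substitute into x ≡ 5 (mod 12): 126·t ≡ 5 − 41 = -36 (mod 12).
    Divide the congruence (and modulus) by g = 6: 21·t ≡ -6 (mod 2).
    Reduce coefficients mod 2: 1·t ≡ 0 (mod 2).
    So t ≡ 0 (mod 2).
    Then x = 41 + 126·0 = 41, valid modulo lcm(126, 12) = 252: x ≡ 41 (mod 252).
Verify: 41 mod 9 = 5, 41 mod 14 = 13, 41 mod 12 = 5.

x ≡ 41 (mod 252).


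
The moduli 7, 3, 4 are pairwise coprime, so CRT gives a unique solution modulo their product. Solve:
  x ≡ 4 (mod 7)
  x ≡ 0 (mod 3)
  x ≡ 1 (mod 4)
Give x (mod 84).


Moduli 7, 3, 4 are pairwise coprime; by CRT there is a unique solution modulo M = 7 · 3 · 4 = 84.
Solve pairwise, accumulating the modulus:
  Start with x ≡ 4 (mod 7).
  Combine with x ≡ 0 (mod 3): since gcd(7, 3) = 1, we get a unique residue mod 21.
    Write x = 4 + 7·t and substitute into x ≡ 0 (mod 3): 7·t ≡ 0 − 4 = -4 (mod 3).
    Reduce coefficients mod 3: 1·t ≡ 2 (mod 3).
    So t ≡ 2 (mod 3).
    Then x = 4 + 7·2 = 18, valid modulo lcm(7, 3) = 21: x ≡ 18 (mod 21).
  Combine with x ≡ 1 (mod 4): since gcd(21, 4) = 1, we get a unique residue mod 84.
    Write x = 18 + 21·t and substitute into x ≡ 1 (mod 4): 21·t ≡ 1 − 18 = -17 (mod 4).
    Reduce coefficients mod 4: 1·t ≡ 3 (mod 4).
    So t ≡ 3 (mod 4).
    Then x = 18 + 21·3 = 81, valid modulo lcm(21, 4) = 84: x ≡ 81 (mod 84).
Verify: 81 mod 7 = 4 ✓, 81 mod 3 = 0 ✓, 81 mod 4 = 1 ✓.

x ≡ 81 (mod 84).


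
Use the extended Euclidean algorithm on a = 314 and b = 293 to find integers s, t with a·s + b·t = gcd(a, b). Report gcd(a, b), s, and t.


Euclidean algorithm on (314, 293) — divide until remainder is 0:
  314 = 1 · 293 + 21
  293 = 13 · 21 + 20
  21 = 1 · 20 + 1
  20 = 20 · 1 + 0
gcd(314, 293) = 1.
Track Bezout coefficients alongside the remainders: start with r₀ = 314 = a·1 + b·0 (s = 1, t = 0) and r₁ = 293 = a·0 + b·1 (s = 0, t = 1); each new remainder r_{k+1} = r_{k-1} − q_k·r_k inherits s_{k+1} = s_{k-1} − q_k·s_k, t_{k+1} = t_{k-1} − q_k·t_k, so r_k = a·s_k + b·t_k at every step:
  q = 1: r = 21, s = 1 − 1·0 = 1, t = 0 − 1·1 = -1  (check: 314·1 + 293·(-1) = 21)
  q = 13: r = 20, s = 0 − 13·1 = -13, t = 1 − 13·(-1) = 14  (check: 314·(-13) + 293·14 = 20)
  q = 1: r = 1, s = 1 − 1·(-13) = 14, t = -1 − 1·14 = -15  (check: 314·14 + 293·(-15) = 1)
The row with r = 1 (the gcd) gives the Bezout coefficients s = 14, t = -15.
Result: 314 · (14) + 293 · (-15) = 1.

gcd(314, 293) = 1; s = 14, t = -15 (check: 314·14 + 293·(-15) = 1).


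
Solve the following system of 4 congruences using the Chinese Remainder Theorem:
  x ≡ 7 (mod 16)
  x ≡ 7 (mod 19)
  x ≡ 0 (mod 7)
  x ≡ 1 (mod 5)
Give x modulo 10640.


Product of moduli M = 16 · 19 · 7 · 5 = 10640.
Merge one congruence at a time:
  Start: x ≡ 7 (mod 16).
  Combine with x ≡ 7 (mod 19); new modulus lcm = 304.
    Write x = 7 + 16·t and substitute into x ≡ 7 (mod 19): 16·t ≡ 7 − 7 = 0 (mod 19).
    The inverse of 16 mod 19 is 6 (since 16·6 = 96 = 5·19 + 1), so t ≡ 6·0 = 0 ≡ 0 (mod 19).
    Then x = 7 + 16·0 = 7, valid modulo lcm(16, 19) = 304: x ≡ 7 (mod 304).
  Combine with x ≡ 0 (mod 7); new modulus lcm = 2128.
    Write x = 7 + 304·t and substitute into x ≡ 0 (mod 7): 304·t ≡ 0 − 7 = -7 (mod 7).
    Reduce coefficients mod 7: 3·t ≡ 0 (mod 7).
    The inverse of 3 mod 7 is 5 (since 3·5 = 15 = 2·7 + 1), so t ≡ 5·0 = 0 ≡ 0 (mod 7).
    Then x = 7 + 304·0 = 7, valid modulo lcm(304, 7) = 2128: x ≡ 7 (mod 2128).
  Combine with x ≡ 1 (mod 5); new modulus lcm = 10640.
    Write x = 7 + 2128·t and substitute into x ≡ 1 (mod 5): 2128·t ≡ 1 − 7 = -6 (mod 5).
    Reduce coefficients mod 5: 3·t ≡ 4 (mod 5).
    The inverse of 3 mod 5 is 2 (since 3·2 = 6 = 1·5 + 1), so t ≡ 2·4 = 8 ≡ 3 (mod 5).
    Then x = 7 + 2128·3 = 6391, valid modulo lcm(2128, 5) = 10640: x ≡ 6391 (mod 10640).
Verify against each original: 6391 mod 16 = 7, 6391 mod 19 = 7, 6391 mod 7 = 0, 6391 mod 5 = 1.

x ≡ 6391 (mod 10640).


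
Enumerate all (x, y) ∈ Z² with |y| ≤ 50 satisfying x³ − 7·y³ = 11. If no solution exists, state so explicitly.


The equation is x³ - 7y³ = 11. For fixed y, x³ = 7·y³ + 11, so a solution requires the RHS to be a perfect cube.
Strategy: iterate y from -50 to 50, compute RHS = 7·y³ + 11, and check whether it is a (positive or negative) perfect cube.
Check small values of y:
  y = 0: RHS = 11 is not a perfect cube.
  y = 1: RHS = 18 is not a perfect cube.
  y = -1: RHS = 4 is not a perfect cube.
  y = 2: RHS = 67 is not a perfect cube.
  y = -2: RHS = -45 is not a perfect cube.
  y = 3: RHS = 200 is not a perfect cube.
  y = -3: RHS = -178 is not a perfect cube.
Continuing the search up to |y| = 50 finds no solutions either.
No (x, y) in the scanned range satisfies the equation.

No integer solutions with |y| ≤ 50.


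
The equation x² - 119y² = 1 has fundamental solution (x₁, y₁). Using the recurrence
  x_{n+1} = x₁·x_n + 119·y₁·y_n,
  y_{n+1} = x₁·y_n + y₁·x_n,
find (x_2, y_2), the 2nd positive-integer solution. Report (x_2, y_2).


Step 1: Find the fundamental solution (x₁, y₁) of x² - 119y² = 1.
  Expand √119 as a continued fraction. a₀ = ⌊√119⌋ = 10; iterate m_{k+1} = d_k·a_k − m_k, d_{k+1} = (119 − m_{k+1}²)/d_k, a_{k+1} = ⌊(a₀ + m_{k+1})/d_{k+1}⌋ (starting m₀ = 0, d₀ = 1), with convergents p_k = a_k·p_{k-1} + p_{k-2}, q_k = a_k·q_{k-1} + q_{k-2} (p₋₁ = 1, q₋₁ = 0):
  k = 0: a₀ = 10; p₀/q₀ = 10/1; p₀² − 119·q₀² = 100 − 119 = -19.
  k = 1: m = 10, d = 19, a = ⌊(10 + 10)/19⌋ = 1; p/q = (1·10 + 1)/(1·1 + 0) = 11/1; p² − 119·q² = 121 − 119 = 2.
  k = 2: m = 9, d = 2, a = ⌊(10 + 9)/2⌋ = 9; p/q = (9·11 + 10)/(9·1 + 1) = 109/10; p² − 119·q² = 11881 − 11900 = -19.
  k = 3: m = 9, d = 19, a = ⌊(10 + 9)/19⌋ = 1; p/q = (1·109 + 11)/(1·10 + 1) = 120/11; p² − 119·q² = 14400 − 14399 = 1.
  The first convergent with p² − 119·q² = 1 gives the fundamental solution (x₁, y₁) = (120, 11).
Step 2: Apply the recurrence (x_{n+1}, y_{n+1}) = (x₁x_n + 119y₁y_n, x₁y_n + y₁x_n) repeatedly.
  From (x_1, y_1) = (120, 11): x_2 = 120·120 + 119·11·11 = 28799; y_2 = 120·11 + 11·120 = 2640.
Step 3: Verify x_2² - 119·y_2² = 829382401 - 829382400 = 1 (should be 1). ✓

(x_1, y_1) = (120, 11); (x_2, y_2) = (28799, 2640).


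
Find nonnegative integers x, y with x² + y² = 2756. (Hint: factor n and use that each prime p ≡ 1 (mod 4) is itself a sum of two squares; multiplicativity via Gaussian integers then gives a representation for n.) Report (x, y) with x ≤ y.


Step 1: Factor n = 2756 = 2^2 · 13 · 53.
Step 2: Check the mod-4 condition on each prime factor: 2 = 2 (special); 13 ≡ 1 (mod 4), exponent 1; 53 ≡ 1 (mod 4), exponent 1.
All primes ≡ 3 (mod 4) appear to even exponent (or don't appear), so by the two-squares theorem n IS expressible as a sum of two squares.
Step 3: Build a representation. Group n = k² · m with k = 2 and m = 13 · 53 = 689 (a product of primes ≡ 1 (mod 4)); a representation of m scales to one of n via (k·x)² + (k·y)² = k²(x² + y²). Each prime p ≡ 1 (mod 4) is itself a sum of two squares; find a² by testing p − a² for a perfect square:
  13: 13 − 1² = 12, 13 − 2² = 9 = 3² ⇒ 13 = 2² + 3².
  53: 53 − 1² = 52, 53 − 2² = 49 = 7² ⇒ 53 = 2² + 7².
  Combine using the Brahmagupta–Fibonacci identity (a² + b²)(c² + d²) = (ac − bd)² + (ad + bc)² = (ac + bd)² + (ad − bc)²:
  13 · 53 = 689: from (2² + 3²)(2² + 7²), take (2·2 − 3·7, 2·7 + 3·2) = (4 − 21, 14 + 6) = (-17, 20); dropping signs (only squares matter) gives (17, 20); check 17² + 20² = 289 + 400 = 689 ✓.
  Scale by k = 2: (2·17, 2·20) = (34, 40).
Step 4: Order so x ≤ y and verify: 34² + 40² = 1156 + 1600 = 2756 = n. ✓

n = 2756 = 34² + 40² (one valid representation with x ≤ y).
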